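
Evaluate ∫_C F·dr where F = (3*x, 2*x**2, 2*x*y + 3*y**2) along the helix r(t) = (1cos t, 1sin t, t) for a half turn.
3*pi/2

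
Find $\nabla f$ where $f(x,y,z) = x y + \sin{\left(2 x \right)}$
(y + 2*cos(2*x), x, 0)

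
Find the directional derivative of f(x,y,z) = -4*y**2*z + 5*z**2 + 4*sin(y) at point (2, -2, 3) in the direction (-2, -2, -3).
-2*sqrt(17)*(4*cos(2) + 69)/17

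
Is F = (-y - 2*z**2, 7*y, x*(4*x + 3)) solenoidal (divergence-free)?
No, ∇·F = 7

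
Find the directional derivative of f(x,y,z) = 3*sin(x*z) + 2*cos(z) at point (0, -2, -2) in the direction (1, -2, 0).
-6*sqrt(5)/5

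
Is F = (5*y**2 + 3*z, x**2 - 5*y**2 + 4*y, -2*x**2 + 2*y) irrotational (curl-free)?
No, ∇×F = (2, 4*x + 3, 2*x - 10*y)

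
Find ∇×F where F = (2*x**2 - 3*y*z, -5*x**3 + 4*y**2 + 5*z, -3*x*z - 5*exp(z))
(-5, -3*y + 3*z, -15*x**2 + 3*z)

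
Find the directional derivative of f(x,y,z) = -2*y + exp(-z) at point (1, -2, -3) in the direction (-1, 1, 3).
sqrt(11)*(-3*exp(3) - 2)/11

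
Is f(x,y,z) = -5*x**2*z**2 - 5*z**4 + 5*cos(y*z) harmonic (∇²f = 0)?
No, ∇²f = -10*x**2 - 5*y**2*cos(y*z) - 5*z**2*cos(y*z) - 70*z**2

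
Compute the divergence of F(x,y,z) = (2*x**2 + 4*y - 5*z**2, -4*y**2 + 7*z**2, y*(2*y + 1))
4*x - 8*y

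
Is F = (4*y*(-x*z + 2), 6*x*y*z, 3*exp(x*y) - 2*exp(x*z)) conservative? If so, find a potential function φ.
No, ∇×F = (3*x*(-2*y + exp(x*y)), -4*x*y - 3*y*exp(x*y) + 2*z*exp(x*z), 4*x*z + 6*y*z - 8) ≠ 0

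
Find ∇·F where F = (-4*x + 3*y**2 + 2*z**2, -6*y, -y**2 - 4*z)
-14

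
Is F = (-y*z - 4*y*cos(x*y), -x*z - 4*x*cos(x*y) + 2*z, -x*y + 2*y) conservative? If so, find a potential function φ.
Yes, F is conservative. φ = -x*y*z + 2*y*z - 4*sin(x*y)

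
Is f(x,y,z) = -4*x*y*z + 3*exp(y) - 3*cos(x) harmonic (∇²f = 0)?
No, ∇²f = 3*exp(y) + 3*cos(x)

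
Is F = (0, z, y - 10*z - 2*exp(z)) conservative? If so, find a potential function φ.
Yes, F is conservative. φ = y*z - 5*z**2 - 2*exp(z)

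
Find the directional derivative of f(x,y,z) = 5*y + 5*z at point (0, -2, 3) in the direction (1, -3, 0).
-3*sqrt(10)/2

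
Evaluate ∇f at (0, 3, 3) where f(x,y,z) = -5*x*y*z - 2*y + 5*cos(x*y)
(-45, -2, 0)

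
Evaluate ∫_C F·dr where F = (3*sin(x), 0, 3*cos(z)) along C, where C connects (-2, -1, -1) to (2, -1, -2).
-3*sin(2) + 3*sin(1)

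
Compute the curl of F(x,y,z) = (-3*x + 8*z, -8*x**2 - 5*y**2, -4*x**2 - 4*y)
(-4, 8*x + 8, -16*x)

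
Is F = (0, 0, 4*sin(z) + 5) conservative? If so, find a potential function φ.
Yes, F is conservative. φ = 5*z - 4*cos(z)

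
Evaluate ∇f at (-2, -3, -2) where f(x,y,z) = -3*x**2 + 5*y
(12, 5, 0)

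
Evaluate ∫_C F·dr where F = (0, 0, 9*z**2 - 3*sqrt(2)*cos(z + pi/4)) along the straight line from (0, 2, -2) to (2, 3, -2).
0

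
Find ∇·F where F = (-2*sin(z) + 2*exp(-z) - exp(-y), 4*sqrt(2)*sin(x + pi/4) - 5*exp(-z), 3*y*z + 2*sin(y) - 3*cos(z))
3*y + 3*sin(z)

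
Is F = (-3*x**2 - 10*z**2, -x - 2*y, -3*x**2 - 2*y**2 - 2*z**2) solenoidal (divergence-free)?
No, ∇·F = -6*x - 4*z - 2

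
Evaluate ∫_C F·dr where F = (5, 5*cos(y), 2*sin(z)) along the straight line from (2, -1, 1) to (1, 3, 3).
-5 + 5*sin(3) + 2*cos(1) - 2*cos(3) + 5*sin(1)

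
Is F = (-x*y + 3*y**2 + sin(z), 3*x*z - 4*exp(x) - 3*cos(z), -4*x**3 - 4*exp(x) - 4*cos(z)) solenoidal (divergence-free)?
No, ∇·F = -y + 4*sin(z)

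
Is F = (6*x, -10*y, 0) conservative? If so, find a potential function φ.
Yes, F is conservative. φ = 3*x**2 - 5*y**2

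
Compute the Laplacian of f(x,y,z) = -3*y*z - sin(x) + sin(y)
sin(x) - sin(y)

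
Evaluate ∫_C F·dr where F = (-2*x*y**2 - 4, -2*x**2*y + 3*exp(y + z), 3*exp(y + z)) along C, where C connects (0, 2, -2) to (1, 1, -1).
-5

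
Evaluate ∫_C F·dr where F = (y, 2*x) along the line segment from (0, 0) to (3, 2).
9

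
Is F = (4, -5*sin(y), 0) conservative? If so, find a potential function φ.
Yes, F is conservative. φ = 4*x + 5*cos(y)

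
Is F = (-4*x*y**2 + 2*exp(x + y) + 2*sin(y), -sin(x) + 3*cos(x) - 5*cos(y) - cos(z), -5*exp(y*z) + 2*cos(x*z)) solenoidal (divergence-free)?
No, ∇·F = -2*x*sin(x*z) - 4*y**2 - 5*y*exp(y*z) + 2*exp(x + y) + 5*sin(y)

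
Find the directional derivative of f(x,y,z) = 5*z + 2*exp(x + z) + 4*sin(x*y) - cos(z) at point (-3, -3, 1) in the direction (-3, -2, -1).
sqrt(14)*(60*exp(2)*cos(9) - (sin(1) + 5)*exp(2) - 8)*exp(-2)/14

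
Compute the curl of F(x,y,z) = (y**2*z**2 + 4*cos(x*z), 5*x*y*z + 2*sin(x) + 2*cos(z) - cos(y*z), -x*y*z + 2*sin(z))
(-5*x*y - x*z - y*sin(y*z) + 2*sin(z), -4*x*sin(x*z) + 2*y**2*z + y*z, -2*y*z**2 + 5*y*z + 2*cos(x))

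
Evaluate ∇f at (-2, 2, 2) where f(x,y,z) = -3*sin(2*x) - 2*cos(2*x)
(-4*sin(4) - 6*cos(4), 0, 0)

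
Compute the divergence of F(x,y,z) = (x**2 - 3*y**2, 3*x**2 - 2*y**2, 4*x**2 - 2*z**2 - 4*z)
2*x - 4*y - 4*z - 4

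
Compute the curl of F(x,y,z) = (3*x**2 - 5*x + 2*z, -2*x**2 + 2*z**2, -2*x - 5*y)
(-4*z - 5, 4, -4*x)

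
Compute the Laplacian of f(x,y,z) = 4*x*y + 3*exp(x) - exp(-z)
3*exp(x) - exp(-z)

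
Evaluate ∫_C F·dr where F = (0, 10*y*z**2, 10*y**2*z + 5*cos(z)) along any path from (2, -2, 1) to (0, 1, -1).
-15 - 10*sin(1)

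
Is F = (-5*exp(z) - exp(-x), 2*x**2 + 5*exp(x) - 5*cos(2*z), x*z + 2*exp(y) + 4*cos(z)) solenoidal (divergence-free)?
No, ∇·F = x - 4*sin(z) + exp(-x)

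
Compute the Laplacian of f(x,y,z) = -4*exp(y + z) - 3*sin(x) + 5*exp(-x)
-8*exp(y + z) + 3*sin(x) + 5*exp(-x)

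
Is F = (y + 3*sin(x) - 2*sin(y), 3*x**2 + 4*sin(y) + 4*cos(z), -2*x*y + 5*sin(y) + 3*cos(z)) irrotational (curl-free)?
No, ∇×F = (-2*x + 4*sin(z) + 5*cos(y), 2*y, 6*x + 2*cos(y) - 1)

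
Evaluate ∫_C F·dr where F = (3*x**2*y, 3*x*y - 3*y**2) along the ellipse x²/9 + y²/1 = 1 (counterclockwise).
-81*pi/4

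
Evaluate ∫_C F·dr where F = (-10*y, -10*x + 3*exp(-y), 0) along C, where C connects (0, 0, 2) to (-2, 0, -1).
0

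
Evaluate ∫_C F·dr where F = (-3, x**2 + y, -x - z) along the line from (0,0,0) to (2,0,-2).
-6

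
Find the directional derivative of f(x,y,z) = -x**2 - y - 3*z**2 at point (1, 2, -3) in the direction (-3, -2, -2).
-28*sqrt(17)/17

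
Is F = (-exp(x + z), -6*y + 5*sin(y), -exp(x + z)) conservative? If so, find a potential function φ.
Yes, F is conservative. φ = -3*y**2 - exp(x + z) - 5*cos(y)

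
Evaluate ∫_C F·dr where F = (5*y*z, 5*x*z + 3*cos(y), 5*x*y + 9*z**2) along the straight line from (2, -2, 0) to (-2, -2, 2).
64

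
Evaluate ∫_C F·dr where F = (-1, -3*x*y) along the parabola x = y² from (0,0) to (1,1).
-7/4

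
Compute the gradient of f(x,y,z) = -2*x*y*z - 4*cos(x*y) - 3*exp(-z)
(2*y*(-z + 2*sin(x*y)), 2*x*(-z + 2*sin(x*y)), -2*x*y + 3*exp(-z))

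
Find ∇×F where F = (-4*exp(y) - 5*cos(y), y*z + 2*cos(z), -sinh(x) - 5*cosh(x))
(-y + 2*sin(z), 5*sinh(x) + cosh(x), 4*exp(y) - 5*sin(y))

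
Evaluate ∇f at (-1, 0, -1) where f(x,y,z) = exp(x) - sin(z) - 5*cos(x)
(-5*sin(1) + exp(-1), 0, -cos(1))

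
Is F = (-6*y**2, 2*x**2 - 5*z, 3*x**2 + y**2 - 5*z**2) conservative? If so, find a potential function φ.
No, ∇×F = (2*y + 5, -6*x, 4*x + 12*y) ≠ 0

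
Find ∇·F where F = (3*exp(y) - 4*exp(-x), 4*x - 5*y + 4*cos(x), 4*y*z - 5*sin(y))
4*y - 5 + 4*exp(-x)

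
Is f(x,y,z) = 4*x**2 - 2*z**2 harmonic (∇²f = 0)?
No, ∇²f = 4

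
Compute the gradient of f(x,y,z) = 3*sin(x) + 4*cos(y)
(3*cos(x), -4*sin(y), 0)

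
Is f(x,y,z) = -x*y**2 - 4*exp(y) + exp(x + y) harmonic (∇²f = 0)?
No, ∇²f = -2*x - 4*exp(y) + 2*exp(x + y)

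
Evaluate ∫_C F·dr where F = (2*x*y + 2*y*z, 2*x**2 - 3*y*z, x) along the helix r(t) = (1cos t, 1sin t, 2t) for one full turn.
pi*(3 - 4*pi)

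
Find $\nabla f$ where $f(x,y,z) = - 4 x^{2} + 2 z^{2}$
(-8*x, 0, 4*z)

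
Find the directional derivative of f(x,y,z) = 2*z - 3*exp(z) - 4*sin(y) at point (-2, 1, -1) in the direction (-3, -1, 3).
sqrt(19)*(-9 + 4*E*cos(1) + 6*E)*exp(-1)/19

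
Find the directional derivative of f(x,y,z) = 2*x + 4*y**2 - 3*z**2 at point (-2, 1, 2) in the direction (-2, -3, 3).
-32*sqrt(22)/11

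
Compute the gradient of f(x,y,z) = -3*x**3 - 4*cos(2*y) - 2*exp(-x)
(-9*x**2 + 2*exp(-x), 8*sin(2*y), 0)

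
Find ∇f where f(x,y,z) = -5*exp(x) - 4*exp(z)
(-5*exp(x), 0, -4*exp(z))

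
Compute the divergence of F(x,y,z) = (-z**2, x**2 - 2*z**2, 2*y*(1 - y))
0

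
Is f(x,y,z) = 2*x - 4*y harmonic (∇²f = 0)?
Yes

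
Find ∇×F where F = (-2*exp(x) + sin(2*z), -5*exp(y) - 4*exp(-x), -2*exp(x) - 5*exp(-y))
(5*exp(-y), 2*exp(x) + 2*cos(2*z), 4*exp(-x))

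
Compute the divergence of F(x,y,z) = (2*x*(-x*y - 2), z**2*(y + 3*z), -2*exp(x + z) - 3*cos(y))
-4*x*y + z**2 - 2*exp(x + z) - 4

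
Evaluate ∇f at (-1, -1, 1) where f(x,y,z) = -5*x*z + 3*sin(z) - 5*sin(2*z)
(-5, 0, 3*cos(1) - 10*cos(2) + 5)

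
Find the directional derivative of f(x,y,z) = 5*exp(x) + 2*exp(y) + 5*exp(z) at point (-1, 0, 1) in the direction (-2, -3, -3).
sqrt(22)*(-15*exp(2) - 6*E - 10)*exp(-1)/22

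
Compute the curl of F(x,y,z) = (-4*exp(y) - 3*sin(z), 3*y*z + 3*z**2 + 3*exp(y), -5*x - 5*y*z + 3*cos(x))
(-3*y - 11*z, 3*sin(x) - 3*cos(z) + 5, 4*exp(y))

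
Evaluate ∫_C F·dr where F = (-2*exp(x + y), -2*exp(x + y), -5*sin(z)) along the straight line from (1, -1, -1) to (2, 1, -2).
-2*exp(3) - 5*cos(1) + 5*cos(2) + 2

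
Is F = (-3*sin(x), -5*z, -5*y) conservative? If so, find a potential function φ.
Yes, F is conservative. φ = -5*y*z + 3*cos(x)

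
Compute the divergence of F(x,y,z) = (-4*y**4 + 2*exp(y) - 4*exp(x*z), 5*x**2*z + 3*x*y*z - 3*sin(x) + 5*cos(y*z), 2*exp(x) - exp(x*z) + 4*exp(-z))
3*x*z - x*exp(x*z) - 4*z*exp(x*z) - 5*z*sin(y*z) - 4*exp(-z)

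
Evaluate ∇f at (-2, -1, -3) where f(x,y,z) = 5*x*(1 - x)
(25, 0, 0)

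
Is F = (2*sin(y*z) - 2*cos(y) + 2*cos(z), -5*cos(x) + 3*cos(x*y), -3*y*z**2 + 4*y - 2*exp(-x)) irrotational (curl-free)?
No, ∇×F = (4 - 3*z**2, 2*y*cos(y*z) - 2*sin(z) - 2*exp(-x), -3*y*sin(x*y) - 2*z*cos(y*z) + 5*sin(x) - 2*sin(y))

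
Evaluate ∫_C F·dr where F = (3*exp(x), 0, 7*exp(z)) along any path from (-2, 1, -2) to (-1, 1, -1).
-(10 - 10*E)*exp(-2)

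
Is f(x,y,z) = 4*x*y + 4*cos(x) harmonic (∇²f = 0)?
No, ∇²f = -4*cos(x)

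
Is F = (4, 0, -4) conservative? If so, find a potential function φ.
Yes, F is conservative. φ = 4*x - 4*z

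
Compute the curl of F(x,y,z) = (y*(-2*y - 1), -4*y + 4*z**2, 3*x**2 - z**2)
(-8*z, -6*x, 4*y + 1)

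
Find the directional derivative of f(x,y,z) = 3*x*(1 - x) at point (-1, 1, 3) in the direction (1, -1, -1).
3*sqrt(3)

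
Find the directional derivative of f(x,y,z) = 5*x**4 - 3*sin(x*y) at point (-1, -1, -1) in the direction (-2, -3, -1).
5*sqrt(14)*(8 - 3*cos(1))/14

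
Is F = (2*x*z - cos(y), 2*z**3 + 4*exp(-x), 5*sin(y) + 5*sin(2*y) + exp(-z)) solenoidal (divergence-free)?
No, ∇·F = 2*z - exp(-z)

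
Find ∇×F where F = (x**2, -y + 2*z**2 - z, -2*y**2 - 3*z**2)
(-4*y - 4*z + 1, 0, 0)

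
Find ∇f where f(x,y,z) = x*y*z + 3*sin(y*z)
(y*z, z*(x + 3*cos(y*z)), y*(x + 3*cos(y*z)))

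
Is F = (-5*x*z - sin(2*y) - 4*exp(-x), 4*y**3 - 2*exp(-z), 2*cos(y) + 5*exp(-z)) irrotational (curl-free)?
No, ∇×F = (-2*sin(y) - 2*exp(-z), -5*x, 2*cos(2*y))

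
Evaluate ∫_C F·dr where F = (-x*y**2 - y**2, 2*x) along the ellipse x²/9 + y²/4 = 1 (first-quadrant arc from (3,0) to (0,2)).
3*pi + 17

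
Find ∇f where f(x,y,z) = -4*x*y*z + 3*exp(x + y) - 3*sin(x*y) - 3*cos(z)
(-4*y*z - 3*y*cos(x*y) + 3*exp(x + y), -4*x*z - 3*x*cos(x*y) + 3*exp(x + y), -4*x*y + 3*sin(z))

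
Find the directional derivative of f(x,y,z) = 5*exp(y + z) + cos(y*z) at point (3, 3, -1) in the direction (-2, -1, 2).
7*sin(3)/3 + 5*exp(2)/3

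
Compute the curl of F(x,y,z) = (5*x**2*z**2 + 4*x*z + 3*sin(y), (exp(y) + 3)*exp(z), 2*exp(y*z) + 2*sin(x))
(2*z*exp(y*z) - (exp(y) + 3)*exp(z), 10*x**2*z + 4*x - 2*cos(x), -3*cos(y))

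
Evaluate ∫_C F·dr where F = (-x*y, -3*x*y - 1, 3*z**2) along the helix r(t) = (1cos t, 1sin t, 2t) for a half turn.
-2 + 8*pi**3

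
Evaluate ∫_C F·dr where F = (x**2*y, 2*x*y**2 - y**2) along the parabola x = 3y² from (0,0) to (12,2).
107432/105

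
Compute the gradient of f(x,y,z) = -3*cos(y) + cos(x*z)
(-z*sin(x*z), 3*sin(y), -x*sin(x*z))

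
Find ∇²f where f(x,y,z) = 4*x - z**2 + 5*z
-2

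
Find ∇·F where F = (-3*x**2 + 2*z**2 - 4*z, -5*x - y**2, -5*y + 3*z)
-6*x - 2*y + 3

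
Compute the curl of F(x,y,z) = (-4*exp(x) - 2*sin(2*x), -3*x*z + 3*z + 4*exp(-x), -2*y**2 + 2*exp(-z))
(3*x - 4*y - 3, 0, -3*z - 4*exp(-x))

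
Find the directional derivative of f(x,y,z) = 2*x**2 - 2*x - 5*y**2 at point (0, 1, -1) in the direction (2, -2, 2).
8*sqrt(3)/3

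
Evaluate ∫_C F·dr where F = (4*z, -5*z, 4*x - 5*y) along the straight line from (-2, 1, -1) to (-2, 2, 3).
-67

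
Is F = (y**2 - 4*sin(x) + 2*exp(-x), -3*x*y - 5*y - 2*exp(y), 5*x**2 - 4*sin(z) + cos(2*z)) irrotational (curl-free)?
No, ∇×F = (0, -10*x, -5*y)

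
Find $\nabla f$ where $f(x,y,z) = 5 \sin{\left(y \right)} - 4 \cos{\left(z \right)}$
(0, 5*cos(y), 4*sin(z))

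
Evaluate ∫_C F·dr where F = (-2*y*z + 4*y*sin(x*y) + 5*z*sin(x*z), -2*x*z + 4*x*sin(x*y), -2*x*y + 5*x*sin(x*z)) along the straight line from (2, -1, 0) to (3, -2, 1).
-4*cos(6) + 4*cos(2) - 5*cos(3) + 17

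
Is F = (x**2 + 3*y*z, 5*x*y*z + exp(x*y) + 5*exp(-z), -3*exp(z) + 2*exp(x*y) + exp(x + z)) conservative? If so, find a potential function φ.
No, ∇×F = (-5*x*y + 2*x*exp(x*y) + 5*exp(-z), -2*y*exp(x*y) + 3*y - exp(x + z), 5*y*z + y*exp(x*y) - 3*z) ≠ 0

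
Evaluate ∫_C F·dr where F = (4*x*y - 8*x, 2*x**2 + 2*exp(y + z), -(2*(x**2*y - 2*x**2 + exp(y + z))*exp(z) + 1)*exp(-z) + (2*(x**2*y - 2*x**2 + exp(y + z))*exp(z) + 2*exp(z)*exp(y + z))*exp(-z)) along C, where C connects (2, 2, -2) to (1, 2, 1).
-exp(2) - 2 + exp(-1) + 2*exp(3)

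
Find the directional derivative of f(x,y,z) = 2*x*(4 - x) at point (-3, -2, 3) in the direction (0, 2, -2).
0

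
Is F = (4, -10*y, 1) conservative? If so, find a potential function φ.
Yes, F is conservative. φ = 4*x - 5*y**2 + z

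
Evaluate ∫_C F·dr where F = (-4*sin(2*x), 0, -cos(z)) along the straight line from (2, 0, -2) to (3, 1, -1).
-sin(2) + sin(1) - 2*cos(4) + 2*cos(6)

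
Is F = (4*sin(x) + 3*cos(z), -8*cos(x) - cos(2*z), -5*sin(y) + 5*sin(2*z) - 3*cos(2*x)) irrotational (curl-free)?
No, ∇×F = (-2*sin(2*z) - 5*cos(y), -6*sin(2*x) - 3*sin(z), 8*sin(x))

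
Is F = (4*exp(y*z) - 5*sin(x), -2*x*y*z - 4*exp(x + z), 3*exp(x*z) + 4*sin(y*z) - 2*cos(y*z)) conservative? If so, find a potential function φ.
No, ∇×F = (2*x*y + 2*z*sin(y*z) + 4*z*cos(y*z) + 4*exp(x + z), 4*y*exp(y*z) - 3*z*exp(x*z), -2*y*z - 4*z*exp(y*z) - 4*exp(x + z)) ≠ 0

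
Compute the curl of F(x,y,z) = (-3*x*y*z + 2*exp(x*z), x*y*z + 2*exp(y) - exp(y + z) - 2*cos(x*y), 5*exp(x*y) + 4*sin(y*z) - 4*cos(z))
(-x*y + 5*x*exp(x*y) + 4*z*cos(y*z) + exp(y + z), -3*x*y + 2*x*exp(x*z) - 5*y*exp(x*y), 3*x*z + y*z + 2*y*sin(x*y))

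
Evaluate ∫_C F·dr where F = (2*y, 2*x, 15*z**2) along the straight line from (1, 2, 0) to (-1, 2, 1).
-3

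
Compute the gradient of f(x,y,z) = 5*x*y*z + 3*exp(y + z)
(5*y*z, 5*x*z + 3*exp(y + z), 5*x*y + 3*exp(y + z))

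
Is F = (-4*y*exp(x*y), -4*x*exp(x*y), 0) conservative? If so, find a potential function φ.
Yes, F is conservative. φ = -4*exp(x*y)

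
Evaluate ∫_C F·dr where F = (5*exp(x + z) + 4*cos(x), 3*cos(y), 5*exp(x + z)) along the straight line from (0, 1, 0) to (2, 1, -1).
-5 + 4*sin(2) + 5*E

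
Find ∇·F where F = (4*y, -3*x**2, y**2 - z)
-1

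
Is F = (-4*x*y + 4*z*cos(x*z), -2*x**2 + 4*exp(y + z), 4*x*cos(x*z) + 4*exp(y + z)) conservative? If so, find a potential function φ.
Yes, F is conservative. φ = -2*x**2*y + 4*exp(y + z) + 4*sin(x*z)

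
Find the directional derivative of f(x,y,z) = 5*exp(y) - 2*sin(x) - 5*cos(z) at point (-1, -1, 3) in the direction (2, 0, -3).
-sqrt(13)*(15*sin(3) + 4*cos(1))/13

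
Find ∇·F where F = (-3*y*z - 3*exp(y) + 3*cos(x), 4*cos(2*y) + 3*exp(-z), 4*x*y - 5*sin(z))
-3*sin(x) - 8*sin(2*y) - 5*cos(z)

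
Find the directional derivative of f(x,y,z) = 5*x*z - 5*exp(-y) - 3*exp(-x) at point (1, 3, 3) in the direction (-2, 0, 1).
sqrt(5)*(-25*E - 6)*exp(-1)/5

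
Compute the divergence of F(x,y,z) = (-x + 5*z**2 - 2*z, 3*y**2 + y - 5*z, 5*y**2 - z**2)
6*y - 2*z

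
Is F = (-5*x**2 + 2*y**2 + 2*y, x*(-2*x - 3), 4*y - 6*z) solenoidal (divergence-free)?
No, ∇·F = -10*x - 6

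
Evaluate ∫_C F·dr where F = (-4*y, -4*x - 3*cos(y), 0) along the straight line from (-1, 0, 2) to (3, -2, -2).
3*sin(2) + 24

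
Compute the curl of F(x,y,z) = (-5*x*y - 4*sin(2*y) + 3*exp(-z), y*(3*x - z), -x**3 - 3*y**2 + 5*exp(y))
(-5*y + 5*exp(y), 3*x**2 - 3*exp(-z), 5*x + 3*y + 8*cos(2*y))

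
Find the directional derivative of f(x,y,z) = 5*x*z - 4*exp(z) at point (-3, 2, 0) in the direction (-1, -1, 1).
-19*sqrt(3)/3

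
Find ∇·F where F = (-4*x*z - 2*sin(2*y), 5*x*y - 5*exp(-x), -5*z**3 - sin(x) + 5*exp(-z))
5*x - 15*z**2 - 4*z - 5*exp(-z)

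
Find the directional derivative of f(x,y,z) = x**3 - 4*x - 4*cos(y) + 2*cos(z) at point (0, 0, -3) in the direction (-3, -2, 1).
sqrt(14)*(sin(3) + 6)/7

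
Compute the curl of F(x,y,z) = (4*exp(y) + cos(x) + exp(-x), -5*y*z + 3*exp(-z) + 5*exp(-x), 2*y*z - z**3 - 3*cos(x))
(5*y + 2*z + 3*exp(-z), -3*sin(x), -4*exp(y) - 5*exp(-x))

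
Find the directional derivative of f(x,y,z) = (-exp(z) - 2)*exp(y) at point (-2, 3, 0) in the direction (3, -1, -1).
4*sqrt(11)*exp(3)/11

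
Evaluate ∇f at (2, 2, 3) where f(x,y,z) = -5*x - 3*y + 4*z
(-5, -3, 4)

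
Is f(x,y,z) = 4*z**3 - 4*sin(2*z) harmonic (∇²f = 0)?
No, ∇²f = 24*z + 16*sin(2*z)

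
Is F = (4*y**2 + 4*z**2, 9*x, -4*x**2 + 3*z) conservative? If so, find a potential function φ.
No, ∇×F = (0, 8*x + 8*z, 9 - 8*y) ≠ 0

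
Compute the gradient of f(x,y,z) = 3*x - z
(3, 0, -1)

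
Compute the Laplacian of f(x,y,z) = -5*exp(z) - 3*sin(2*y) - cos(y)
-5*exp(z) + 12*sin(2*y) + cos(y)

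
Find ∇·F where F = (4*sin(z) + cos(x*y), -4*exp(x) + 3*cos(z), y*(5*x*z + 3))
y*(5*x - sin(x*y))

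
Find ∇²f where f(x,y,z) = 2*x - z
0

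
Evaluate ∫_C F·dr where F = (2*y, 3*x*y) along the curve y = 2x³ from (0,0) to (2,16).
4720/7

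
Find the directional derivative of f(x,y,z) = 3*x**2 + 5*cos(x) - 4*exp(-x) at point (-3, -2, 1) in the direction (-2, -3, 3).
sqrt(22)*(-4*exp(3) - 5*sin(3) + 18)/11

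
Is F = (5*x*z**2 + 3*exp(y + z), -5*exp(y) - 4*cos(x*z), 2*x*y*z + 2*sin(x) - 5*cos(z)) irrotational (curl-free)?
No, ∇×F = (2*x*(z - 2*sin(x*z)), 10*x*z - 2*y*z + 3*exp(y + z) - 2*cos(x), 4*z*sin(x*z) - 3*exp(y + z))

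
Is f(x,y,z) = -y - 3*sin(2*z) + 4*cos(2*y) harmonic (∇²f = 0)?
No, ∇²f = 12*sin(2*z) - 16*cos(2*y)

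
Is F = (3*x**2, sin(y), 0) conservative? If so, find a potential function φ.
Yes, F is conservative. φ = x**3 - cos(y)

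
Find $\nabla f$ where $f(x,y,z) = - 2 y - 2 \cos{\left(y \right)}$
(0, 2*sin(y) - 2, 0)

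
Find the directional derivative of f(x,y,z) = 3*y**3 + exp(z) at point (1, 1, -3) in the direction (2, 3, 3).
3*sqrt(22)*(1 + 9*exp(3))*exp(-3)/22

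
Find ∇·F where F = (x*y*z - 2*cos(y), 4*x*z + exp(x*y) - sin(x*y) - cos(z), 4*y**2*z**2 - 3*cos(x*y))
x*exp(x*y) - x*cos(x*y) + 8*y**2*z + y*z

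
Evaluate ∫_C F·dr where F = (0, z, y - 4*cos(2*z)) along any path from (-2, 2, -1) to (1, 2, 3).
-2*sin(2) - 2*sin(6) + 8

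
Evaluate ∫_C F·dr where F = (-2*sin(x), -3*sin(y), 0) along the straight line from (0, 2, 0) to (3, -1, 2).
-2 + 2*cos(3) - 3*cos(2) + 3*cos(1)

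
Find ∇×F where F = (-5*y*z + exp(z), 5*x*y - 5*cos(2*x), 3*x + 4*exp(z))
(0, -5*y + exp(z) - 3, 5*y + 5*z + 10*sin(2*x))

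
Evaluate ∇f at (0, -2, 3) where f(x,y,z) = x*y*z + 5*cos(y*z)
(-6, 15*sin(6), -10*sin(6))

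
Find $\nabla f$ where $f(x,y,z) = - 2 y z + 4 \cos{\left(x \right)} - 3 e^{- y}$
(-4*sin(x), -2*z + 3*exp(-y), -2*y)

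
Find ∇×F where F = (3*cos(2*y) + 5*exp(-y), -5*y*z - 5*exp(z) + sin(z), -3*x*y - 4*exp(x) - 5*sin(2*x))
(-3*x + 5*y + 5*exp(z) - cos(z), 3*y + 4*exp(x) + 10*cos(2*x), 6*sin(2*y) + 5*exp(-y))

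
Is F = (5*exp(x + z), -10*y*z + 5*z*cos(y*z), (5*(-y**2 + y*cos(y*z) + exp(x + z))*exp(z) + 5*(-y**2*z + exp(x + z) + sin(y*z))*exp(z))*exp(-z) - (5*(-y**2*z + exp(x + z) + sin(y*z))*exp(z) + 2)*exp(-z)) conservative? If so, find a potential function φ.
Yes, F is conservative. φ = (5*(-y**2*z + exp(x + z) + sin(y*z))*exp(z) + 2)*exp(-z)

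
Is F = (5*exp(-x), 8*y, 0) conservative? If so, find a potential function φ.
Yes, F is conservative. φ = 4*y**2 - 5*exp(-x)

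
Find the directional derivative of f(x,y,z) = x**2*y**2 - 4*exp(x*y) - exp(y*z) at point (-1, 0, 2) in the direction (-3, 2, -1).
2*sqrt(14)/7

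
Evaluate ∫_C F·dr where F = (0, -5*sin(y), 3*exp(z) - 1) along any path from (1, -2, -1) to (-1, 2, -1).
0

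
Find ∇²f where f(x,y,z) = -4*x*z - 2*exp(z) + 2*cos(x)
-2*exp(z) - 2*cos(x)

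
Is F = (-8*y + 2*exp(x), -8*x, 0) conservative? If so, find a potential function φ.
Yes, F is conservative. φ = -8*x*y + 2*exp(x)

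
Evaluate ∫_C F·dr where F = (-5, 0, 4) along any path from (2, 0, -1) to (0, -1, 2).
22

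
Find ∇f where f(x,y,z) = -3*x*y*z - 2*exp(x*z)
(z*(-3*y - 2*exp(x*z)), -3*x*z, x*(-3*y - 2*exp(x*z)))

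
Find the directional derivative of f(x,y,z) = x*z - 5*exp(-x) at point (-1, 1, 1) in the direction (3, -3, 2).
sqrt(22)*(1 + 15*E)/22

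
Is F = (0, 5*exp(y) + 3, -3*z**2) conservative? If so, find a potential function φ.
Yes, F is conservative. φ = 3*y - z**3 + 5*exp(y)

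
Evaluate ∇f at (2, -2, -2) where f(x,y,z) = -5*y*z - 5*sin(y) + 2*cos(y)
(0, 2*sin(2) - 5*cos(2) + 10, 10)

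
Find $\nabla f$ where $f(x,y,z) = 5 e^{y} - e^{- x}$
(exp(-x), 5*exp(y), 0)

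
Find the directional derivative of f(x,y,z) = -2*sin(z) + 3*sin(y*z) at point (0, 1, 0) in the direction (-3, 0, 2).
2*sqrt(13)/13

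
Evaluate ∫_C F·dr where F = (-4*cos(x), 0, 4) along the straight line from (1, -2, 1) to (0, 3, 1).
4*sin(1)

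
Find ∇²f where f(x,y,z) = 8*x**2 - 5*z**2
6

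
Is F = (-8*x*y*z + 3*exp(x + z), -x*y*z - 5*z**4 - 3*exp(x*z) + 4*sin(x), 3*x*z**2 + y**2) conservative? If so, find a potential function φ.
No, ∇×F = (x*y + 3*x*exp(x*z) + 2*y + 20*z**3, -8*x*y - 3*z**2 + 3*exp(x + z), 8*x*z - y*z - 3*z*exp(x*z) + 4*cos(x)) ≠ 0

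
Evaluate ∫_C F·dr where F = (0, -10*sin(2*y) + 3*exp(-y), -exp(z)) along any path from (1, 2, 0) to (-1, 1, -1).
5*cos(2) - 4*exp(-1) + 3*exp(-2) + 1 - 5*cos(4)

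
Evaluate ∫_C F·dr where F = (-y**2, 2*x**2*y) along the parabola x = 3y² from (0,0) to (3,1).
3/2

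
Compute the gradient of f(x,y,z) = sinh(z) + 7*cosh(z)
(0, 0, 7*sinh(z) + cosh(z))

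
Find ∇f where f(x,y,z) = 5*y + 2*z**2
(0, 5, 4*z)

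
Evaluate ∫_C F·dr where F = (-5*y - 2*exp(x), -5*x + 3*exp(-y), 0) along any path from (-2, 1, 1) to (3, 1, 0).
-2*exp(3) - 25 + 2*exp(-2)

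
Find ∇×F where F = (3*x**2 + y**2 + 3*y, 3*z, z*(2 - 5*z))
(-3, 0, -2*y - 3)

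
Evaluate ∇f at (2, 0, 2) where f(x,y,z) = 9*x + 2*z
(9, 0, 2)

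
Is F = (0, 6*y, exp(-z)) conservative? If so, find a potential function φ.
Yes, F is conservative. φ = 3*y**2 - exp(-z)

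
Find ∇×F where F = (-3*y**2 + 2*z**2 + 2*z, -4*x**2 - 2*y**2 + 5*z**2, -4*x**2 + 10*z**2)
(-10*z, 8*x + 4*z + 2, -8*x + 6*y)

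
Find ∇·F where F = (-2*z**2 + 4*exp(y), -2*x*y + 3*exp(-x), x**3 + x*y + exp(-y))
-2*x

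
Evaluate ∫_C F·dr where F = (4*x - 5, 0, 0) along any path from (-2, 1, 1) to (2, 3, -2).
-20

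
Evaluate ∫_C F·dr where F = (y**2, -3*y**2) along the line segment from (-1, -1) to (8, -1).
9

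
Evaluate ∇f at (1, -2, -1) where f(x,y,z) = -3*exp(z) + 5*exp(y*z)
(0, -5*exp(2), (-10*exp(3) - 3)*exp(-1))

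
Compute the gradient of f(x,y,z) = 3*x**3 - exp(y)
(9*x**2, -exp(y), 0)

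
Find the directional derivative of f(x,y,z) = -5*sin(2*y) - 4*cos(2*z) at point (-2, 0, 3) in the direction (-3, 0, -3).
-4*sqrt(2)*sin(6)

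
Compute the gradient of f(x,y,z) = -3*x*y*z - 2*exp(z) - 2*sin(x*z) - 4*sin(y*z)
(-z*(3*y + 2*cos(x*z)), -z*(3*x + 4*cos(y*z)), -3*x*y - 2*x*cos(x*z) - 4*y*cos(y*z) - 2*exp(z))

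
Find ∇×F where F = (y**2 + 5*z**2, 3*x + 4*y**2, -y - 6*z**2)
(-1, 10*z, 3 - 2*y)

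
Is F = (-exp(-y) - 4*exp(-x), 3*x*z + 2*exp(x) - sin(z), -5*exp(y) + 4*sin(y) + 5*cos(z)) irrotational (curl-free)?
No, ∇×F = (-3*x - 5*exp(y) + 4*cos(y) + cos(z), 0, 3*z + 2*exp(x) - exp(-y))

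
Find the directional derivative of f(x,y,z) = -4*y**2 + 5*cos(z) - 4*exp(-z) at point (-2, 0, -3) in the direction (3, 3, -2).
-sqrt(22)*(5*sin(3) + 4*exp(3))/11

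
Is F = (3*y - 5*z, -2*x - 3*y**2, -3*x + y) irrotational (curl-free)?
No, ∇×F = (1, -2, -5)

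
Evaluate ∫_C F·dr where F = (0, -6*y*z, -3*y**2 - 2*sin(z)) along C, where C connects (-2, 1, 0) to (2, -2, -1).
2*cos(1) + 10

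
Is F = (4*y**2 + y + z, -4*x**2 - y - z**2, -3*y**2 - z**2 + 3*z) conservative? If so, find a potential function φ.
No, ∇×F = (-6*y + 2*z, 1, -8*x - 8*y - 1) ≠ 0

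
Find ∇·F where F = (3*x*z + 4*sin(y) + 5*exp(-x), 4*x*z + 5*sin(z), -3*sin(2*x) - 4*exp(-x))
3*z - 5*exp(-x)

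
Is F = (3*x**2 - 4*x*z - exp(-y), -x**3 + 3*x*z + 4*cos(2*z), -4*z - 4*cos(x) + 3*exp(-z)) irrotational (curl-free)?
No, ∇×F = (-3*x + 8*sin(2*z), -4*x - 4*sin(x), -3*x**2 + 3*z - exp(-y))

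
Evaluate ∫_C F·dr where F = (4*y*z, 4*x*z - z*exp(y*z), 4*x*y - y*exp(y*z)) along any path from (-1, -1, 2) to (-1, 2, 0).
-9 + exp(-2)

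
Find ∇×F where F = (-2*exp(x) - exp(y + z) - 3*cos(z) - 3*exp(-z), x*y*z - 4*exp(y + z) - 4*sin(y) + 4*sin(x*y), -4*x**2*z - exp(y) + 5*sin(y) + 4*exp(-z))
(-x*y - exp(y) + 4*exp(y + z) + 5*cos(y), 8*x*z - exp(y + z) + 3*sin(z) + 3*exp(-z), y*z + 4*y*cos(x*y) + exp(y + z))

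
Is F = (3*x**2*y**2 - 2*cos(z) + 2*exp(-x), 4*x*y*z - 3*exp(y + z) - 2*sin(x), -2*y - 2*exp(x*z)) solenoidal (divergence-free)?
No, ∇·F = 6*x*y**2 + 4*x*z - 2*x*exp(x*z) - 3*exp(y + z) - 2*exp(-x)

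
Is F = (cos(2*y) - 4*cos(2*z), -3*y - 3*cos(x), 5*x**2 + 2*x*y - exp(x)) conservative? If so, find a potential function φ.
No, ∇×F = (2*x, -10*x - 2*y + exp(x) + 8*sin(2*z), 3*sin(x) + 2*sin(2*y)) ≠ 0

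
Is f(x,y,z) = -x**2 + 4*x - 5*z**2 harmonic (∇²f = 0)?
No, ∇²f = -12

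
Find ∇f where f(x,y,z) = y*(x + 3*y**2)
(y, x + 9*y**2, 0)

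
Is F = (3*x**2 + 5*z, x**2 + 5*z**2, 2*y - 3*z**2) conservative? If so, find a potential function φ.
No, ∇×F = (2 - 10*z, 5, 2*x) ≠ 0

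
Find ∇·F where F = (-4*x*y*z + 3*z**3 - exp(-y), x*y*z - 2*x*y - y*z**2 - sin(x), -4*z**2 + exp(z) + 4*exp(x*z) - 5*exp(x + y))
x*z + 4*x*exp(x*z) - 2*x - 4*y*z - z**2 - 8*z + exp(z)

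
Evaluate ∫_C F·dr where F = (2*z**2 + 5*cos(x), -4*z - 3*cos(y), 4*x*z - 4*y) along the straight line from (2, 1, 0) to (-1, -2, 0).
-2*sin(2) - 2*sin(1)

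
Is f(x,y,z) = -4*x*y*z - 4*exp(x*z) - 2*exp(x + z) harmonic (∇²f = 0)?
No, ∇²f = -4*x**2*exp(x*z) - 4*z**2*exp(x*z) - 4*exp(x + z)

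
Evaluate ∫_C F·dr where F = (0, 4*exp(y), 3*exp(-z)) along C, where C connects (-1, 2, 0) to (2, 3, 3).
-4*exp(2) - 3*exp(-3) + 3 + 4*exp(3)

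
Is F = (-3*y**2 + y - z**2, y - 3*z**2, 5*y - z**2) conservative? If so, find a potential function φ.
No, ∇×F = (6*z + 5, -2*z, 6*y - 1) ≠ 0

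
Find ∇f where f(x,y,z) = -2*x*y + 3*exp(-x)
(-2*y - 3*exp(-x), -2*x, 0)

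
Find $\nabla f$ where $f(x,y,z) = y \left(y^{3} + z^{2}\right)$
(0, 4*y**3 + z**2, 2*y*z)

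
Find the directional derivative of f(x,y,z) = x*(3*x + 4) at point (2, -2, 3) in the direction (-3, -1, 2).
-24*sqrt(14)/7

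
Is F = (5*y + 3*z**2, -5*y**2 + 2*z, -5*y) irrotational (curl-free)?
No, ∇×F = (-7, 6*z, -5)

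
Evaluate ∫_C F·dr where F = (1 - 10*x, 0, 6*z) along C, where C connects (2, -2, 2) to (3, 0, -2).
-24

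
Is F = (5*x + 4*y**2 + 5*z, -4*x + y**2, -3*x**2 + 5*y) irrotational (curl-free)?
No, ∇×F = (5, 6*x + 5, -8*y - 4)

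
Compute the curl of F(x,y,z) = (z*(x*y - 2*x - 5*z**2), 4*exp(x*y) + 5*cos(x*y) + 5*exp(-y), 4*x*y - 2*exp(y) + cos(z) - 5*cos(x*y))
(5*x*sin(x*y) + 4*x - 2*exp(y), x*y - 2*x - 5*y*sin(x*y) - 4*y - 15*z**2, -x*z + 4*y*exp(x*y) - 5*y*sin(x*y))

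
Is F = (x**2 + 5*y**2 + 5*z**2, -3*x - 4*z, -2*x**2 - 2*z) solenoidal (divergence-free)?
No, ∇·F = 2*x - 2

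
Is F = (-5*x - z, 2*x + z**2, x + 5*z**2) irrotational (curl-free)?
No, ∇×F = (-2*z, -2, 2)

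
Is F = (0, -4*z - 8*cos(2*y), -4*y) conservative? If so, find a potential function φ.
Yes, F is conservative. φ = -4*y*z - 4*sin(2*y)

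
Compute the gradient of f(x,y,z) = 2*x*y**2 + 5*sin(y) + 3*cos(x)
(2*y**2 - 3*sin(x), 4*x*y + 5*cos(y), 0)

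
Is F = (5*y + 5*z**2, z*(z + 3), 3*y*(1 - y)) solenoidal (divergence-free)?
Yes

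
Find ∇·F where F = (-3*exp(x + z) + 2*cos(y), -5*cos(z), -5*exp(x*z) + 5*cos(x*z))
-5*x*exp(x*z) - 5*x*sin(x*z) - 3*exp(x + z)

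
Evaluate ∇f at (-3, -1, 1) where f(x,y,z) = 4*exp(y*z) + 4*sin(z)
(0, 4*exp(-1), -4*exp(-1) + 4*cos(1))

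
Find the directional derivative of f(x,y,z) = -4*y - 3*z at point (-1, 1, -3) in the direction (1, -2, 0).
8*sqrt(5)/5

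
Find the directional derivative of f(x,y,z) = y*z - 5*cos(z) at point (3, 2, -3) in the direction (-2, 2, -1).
-8/3 + 5*sin(3)/3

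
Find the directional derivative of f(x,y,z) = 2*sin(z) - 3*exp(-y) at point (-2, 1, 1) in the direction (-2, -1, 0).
-3*sqrt(5)*exp(-1)/5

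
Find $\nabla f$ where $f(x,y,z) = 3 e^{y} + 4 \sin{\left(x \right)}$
(4*cos(x), 3*exp(y), 0)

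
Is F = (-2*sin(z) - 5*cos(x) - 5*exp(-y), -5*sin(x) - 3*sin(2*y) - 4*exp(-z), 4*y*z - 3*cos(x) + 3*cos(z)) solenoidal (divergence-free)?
No, ∇·F = 4*y + 5*sin(x) - 3*sin(z) - 6*cos(2*y)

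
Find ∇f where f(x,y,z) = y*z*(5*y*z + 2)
(0, 2*z*(5*y*z + 1), 2*y*(5*y*z + 1))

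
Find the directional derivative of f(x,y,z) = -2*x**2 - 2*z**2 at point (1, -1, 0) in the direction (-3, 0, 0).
4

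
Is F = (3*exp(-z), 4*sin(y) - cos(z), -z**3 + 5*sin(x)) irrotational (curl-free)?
No, ∇×F = (-sin(z), -5*cos(x) - 3*exp(-z), 0)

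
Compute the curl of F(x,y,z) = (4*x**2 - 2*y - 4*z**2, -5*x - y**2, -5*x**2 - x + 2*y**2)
(4*y, 10*x - 8*z + 1, -3)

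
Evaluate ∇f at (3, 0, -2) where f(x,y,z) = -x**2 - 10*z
(-6, 0, -10)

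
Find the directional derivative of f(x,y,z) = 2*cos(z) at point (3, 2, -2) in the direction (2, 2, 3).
6*sqrt(17)*sin(2)/17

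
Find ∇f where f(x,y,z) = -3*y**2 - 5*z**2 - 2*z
(0, -6*y, -10*z - 2)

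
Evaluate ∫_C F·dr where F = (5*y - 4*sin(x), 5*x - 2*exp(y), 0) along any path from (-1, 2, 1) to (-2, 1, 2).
-2*E - 4*cos(1) + 4*cos(2) + 2*exp(2)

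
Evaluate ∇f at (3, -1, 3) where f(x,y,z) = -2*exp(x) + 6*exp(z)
(-2*exp(3), 0, 6*exp(3))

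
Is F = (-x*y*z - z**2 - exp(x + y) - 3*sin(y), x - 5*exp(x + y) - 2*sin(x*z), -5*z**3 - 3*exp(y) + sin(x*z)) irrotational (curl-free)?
No, ∇×F = (2*x*cos(x*z) - 3*exp(y), -x*y - z*cos(x*z) - 2*z, x*z - 2*z*cos(x*z) - 4*exp(x + y) + 3*cos(y) + 1)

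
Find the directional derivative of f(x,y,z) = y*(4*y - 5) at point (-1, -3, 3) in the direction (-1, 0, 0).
0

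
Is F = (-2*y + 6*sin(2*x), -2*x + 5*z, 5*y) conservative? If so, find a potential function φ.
Yes, F is conservative. φ = -2*x*y + 5*y*z - 3*cos(2*x)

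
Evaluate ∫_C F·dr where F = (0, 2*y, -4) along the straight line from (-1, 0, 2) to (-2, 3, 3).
5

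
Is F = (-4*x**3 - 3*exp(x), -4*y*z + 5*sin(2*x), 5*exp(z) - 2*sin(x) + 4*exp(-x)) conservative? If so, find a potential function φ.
No, ∇×F = (4*y, 2*cos(x) + 4*exp(-x), 10*cos(2*x)) ≠ 0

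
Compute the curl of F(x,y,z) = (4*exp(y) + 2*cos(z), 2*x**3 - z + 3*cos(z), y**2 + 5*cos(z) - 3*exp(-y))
(2*y + 3*sin(z) + 1 + 3*exp(-y), -2*sin(z), 6*x**2 - 4*exp(y))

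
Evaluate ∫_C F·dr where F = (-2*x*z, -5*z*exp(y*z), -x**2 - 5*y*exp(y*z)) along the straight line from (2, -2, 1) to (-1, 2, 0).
-1 + 5*exp(-2)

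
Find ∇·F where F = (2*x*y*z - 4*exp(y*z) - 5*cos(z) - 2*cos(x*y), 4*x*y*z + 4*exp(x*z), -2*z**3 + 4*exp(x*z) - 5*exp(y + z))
4*x*z + 4*x*exp(x*z) + 2*y*z + 2*y*sin(x*y) - 6*z**2 - 5*exp(y + z)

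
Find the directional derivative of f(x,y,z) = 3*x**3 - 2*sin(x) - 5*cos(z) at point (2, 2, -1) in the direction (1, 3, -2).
sqrt(14)*(-cos(2) + 5*sin(1) + 18)/7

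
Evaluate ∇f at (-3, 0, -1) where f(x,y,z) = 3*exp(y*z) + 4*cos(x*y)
(0, -3, 0)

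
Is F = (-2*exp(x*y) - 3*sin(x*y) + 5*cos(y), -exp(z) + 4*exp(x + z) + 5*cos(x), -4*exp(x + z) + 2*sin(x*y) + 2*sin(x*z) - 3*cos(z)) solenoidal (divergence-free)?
No, ∇·F = 2*x*cos(x*z) - 2*y*exp(x*y) - 3*y*cos(x*y) - 4*exp(x + z) + 3*sin(z)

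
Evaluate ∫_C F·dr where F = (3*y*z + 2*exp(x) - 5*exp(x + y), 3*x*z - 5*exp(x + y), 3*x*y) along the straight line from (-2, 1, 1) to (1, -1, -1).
-2*exp(-2) + 5*exp(-1) + 4 + 2*E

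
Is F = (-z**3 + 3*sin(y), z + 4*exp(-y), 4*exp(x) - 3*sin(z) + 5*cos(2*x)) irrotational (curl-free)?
No, ∇×F = (-1, -3*z**2 - 4*exp(x) + 10*sin(2*x), -3*cos(y))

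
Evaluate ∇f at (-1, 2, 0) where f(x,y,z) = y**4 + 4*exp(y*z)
(0, 32, 8)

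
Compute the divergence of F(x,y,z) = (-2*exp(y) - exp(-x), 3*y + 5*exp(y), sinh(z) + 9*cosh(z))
5*exp(y) + 9*sinh(z) + cosh(z) + 3 + exp(-x)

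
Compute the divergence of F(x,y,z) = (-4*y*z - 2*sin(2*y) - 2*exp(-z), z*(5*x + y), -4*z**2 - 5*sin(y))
-7*z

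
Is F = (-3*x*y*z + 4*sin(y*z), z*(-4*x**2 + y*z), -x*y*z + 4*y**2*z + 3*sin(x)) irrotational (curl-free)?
No, ∇×F = (4*x**2 - x*z + 6*y*z, -3*x*y + y*z + 4*y*cos(y*z) - 3*cos(x), -z*(5*x + 4*cos(y*z)))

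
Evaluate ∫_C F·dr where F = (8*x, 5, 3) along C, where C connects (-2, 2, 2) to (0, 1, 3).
-18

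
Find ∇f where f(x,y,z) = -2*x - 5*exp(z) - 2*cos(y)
(-2, 2*sin(y), -5*exp(z))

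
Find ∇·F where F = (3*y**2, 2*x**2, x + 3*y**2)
0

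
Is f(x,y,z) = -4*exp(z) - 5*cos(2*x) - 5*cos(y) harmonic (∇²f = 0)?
No, ∇²f = -4*exp(z) + 20*cos(2*x) + 5*cos(y)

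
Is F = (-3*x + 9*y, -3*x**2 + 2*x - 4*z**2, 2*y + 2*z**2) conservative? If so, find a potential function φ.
No, ∇×F = (8*z + 2, 0, -6*x - 7) ≠ 0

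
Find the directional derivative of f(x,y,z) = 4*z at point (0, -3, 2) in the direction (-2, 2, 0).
0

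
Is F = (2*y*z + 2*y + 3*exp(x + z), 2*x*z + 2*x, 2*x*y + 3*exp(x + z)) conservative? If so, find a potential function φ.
Yes, F is conservative. φ = 2*x*y*z + 2*x*y + 3*exp(x + z)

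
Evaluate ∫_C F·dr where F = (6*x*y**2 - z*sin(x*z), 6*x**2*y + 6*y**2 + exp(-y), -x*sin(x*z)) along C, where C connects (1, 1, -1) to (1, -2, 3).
-9 - exp(2) + cos(3) - cos(1) + exp(-1)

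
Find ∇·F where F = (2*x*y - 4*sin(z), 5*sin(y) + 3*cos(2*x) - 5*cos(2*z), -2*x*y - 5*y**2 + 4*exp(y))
2*y + 5*cos(y)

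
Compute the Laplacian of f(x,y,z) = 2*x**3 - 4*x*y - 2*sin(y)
12*x + 2*sin(y)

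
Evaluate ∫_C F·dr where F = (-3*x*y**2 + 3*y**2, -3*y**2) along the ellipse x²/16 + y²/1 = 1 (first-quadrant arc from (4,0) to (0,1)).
3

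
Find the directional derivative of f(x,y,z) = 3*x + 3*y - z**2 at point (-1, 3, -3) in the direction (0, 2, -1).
0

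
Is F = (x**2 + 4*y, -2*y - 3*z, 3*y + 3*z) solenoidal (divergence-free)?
No, ∇·F = 2*x + 1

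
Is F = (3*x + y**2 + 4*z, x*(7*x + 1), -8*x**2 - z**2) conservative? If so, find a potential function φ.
No, ∇×F = (0, 16*x + 4, 14*x - 2*y + 1) ≠ 0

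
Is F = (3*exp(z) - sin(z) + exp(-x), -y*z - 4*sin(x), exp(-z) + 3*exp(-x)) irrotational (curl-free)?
No, ∇×F = (y, 3*exp(z) - cos(z) + 3*exp(-x), -4*cos(x))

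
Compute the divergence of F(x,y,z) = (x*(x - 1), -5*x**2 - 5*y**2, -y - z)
2*x - 10*y - 2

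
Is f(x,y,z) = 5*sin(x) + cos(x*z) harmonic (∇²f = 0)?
No, ∇²f = -x**2*cos(x*z) - z**2*cos(x*z) - 5*sin(x)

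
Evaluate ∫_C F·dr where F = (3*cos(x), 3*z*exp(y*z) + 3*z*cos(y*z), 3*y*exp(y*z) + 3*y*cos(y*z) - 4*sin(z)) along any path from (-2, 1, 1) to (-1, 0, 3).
-3*E - 6*sin(1) + 4*cos(3) - 4*cos(1) + 3*sin(2) + 3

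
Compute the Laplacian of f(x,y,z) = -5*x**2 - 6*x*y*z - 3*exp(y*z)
-3*y**2*exp(y*z) - 3*z**2*exp(y*z) - 10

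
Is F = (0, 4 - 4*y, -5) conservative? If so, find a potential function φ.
Yes, F is conservative. φ = -2*y**2 + 4*y - 5*z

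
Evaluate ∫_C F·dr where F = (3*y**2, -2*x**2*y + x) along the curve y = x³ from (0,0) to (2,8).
-876/7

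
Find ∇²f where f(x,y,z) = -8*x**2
-16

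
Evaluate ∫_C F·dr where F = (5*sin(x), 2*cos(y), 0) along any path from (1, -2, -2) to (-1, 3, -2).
2*sin(3) + 2*sin(2)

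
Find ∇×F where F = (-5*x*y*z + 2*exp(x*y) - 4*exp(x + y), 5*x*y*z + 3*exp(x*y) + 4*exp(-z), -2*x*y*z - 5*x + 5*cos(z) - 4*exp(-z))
(-5*x*y - 2*x*z + 4*exp(-z), -5*x*y + 2*y*z + 5, 5*x*z - 2*x*exp(x*y) + 5*y*z + 3*y*exp(x*y) + 4*exp(x + y))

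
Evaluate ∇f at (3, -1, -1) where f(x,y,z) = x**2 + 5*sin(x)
(5*cos(3) + 6, 0, 0)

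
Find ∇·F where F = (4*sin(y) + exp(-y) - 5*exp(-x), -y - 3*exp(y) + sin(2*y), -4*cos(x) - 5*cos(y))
-3*exp(y) + 2*cos(2*y) - 1 + 5*exp(-x)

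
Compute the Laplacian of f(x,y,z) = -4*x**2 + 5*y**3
30*y - 8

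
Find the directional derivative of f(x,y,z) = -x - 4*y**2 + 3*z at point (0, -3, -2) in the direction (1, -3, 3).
-64*sqrt(19)/19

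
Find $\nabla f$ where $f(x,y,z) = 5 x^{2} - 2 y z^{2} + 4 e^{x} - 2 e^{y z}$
(10*x + 4*exp(x), 2*z*(-z - exp(y*z)), 2*y*(-2*z - exp(y*z)))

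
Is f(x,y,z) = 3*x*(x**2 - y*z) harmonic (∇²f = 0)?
No, ∇²f = 18*x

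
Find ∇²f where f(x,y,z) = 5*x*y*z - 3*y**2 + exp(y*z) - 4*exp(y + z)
y**2*exp(y*z) + z**2*exp(y*z) - 8*exp(y + z) - 6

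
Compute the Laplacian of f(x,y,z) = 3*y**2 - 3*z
6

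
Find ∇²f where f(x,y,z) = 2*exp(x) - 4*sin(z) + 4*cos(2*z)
2*exp(x) + 4*sin(z) - 16*cos(2*z)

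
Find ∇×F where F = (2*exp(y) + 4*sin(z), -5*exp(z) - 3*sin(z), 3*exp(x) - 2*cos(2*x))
(5*exp(z) + 3*cos(z), -3*exp(x) - 4*sin(2*x) + 4*cos(z), -2*exp(y))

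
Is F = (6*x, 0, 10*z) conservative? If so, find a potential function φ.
Yes, F is conservative. φ = 3*x**2 + 5*z**2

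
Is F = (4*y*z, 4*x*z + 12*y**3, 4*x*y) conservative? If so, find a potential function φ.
Yes, F is conservative. φ = y*(4*x*z + 3*y**3)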